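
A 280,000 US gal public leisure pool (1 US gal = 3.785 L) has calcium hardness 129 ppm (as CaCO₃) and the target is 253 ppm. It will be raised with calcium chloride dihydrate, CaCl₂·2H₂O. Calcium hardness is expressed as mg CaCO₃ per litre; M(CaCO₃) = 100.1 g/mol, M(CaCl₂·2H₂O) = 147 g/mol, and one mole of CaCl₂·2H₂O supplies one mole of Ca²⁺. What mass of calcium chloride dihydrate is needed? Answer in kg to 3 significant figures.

193 kg

Volume: 280,000 US gal × 3.785 L/gal = 1,059,800 L.
Hardness to add: (253 − 129) = 124 mg/L as CaCO₃ × 1,059,800 L = 131,400 g as CaCO₃.
Moles of Ca²⁺ (1 mol Ca²⁺ ≡ 1 mol CaCO₃): 131,400 / 100.1 g/mol = 1313 mol.
Mass of CaCl₂·2H₂O: 1313 × 147 = 193,000 g.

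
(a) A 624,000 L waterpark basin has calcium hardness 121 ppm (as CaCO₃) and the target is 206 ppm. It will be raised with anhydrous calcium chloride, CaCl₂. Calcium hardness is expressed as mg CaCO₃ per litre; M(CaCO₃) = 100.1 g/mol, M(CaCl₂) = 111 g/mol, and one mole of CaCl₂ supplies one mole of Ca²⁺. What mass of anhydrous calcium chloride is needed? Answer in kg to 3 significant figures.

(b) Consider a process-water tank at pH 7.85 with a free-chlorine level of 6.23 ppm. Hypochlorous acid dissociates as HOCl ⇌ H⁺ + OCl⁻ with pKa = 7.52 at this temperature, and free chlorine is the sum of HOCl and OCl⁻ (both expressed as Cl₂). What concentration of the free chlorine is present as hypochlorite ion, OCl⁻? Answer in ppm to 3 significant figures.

(a) 58.8 kg; (b) 4.24 ppm

(a) Hardness to add: (206 − 121) = 85 mg/L as CaCO₃ × 624,000 L = 53,040 g as CaCO₃.
(a) Moles of Ca²⁺ (1 mol Ca²⁺ ≡ 1 mol CaCO₃): 53,040 / 100.1 g/mol = 529.9 mol.
(a) Mass of CaCl₂: 529.9 × 111 = 58,820 g.

(b) [OCl⁻]/[HOCl] = 10^(pH − pKa) = 10^(7.85 − 7.52) = 10^0.33 = 2.138.
(b) Fraction as HOCl = 1 / (1 + 2.138) = 0.3187.
(b) OCl⁻ = (1 − 0.3187) × 6.23 ppm = 4.245 ppm.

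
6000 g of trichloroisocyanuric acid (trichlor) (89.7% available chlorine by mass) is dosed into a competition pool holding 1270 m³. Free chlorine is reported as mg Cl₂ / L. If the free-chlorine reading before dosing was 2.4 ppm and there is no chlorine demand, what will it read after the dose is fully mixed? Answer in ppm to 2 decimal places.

Volume: 1270 m³ = 1,270,000 L.
Available chlorine delivered: 6000 g × 0.897 = 5382 g as Cl₂.
Concentration rise: 5382 g / 1,270,000 L = 4.238 mg/L = 4.24 ppm.
Final FC: 2.4 + 4.24 = 6.64 ppm.

6.64 ppm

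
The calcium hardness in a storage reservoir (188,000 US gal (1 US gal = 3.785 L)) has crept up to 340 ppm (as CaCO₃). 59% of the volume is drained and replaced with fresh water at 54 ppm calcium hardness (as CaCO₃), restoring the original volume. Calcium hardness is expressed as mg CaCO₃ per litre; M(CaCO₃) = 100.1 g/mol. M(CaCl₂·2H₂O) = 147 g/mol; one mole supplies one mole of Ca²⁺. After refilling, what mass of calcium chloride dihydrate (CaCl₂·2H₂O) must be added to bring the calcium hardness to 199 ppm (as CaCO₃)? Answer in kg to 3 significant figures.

Volume: 188,000 US gal × 3.785 L/gal = 711,580 L.
After draining 59% and refilling: 340 × 0.41 + 54 × 0.59 = 171.26 ppm.
Deficit to target: 199 − 171.26 = 27.74 mg/L.
As CaCO₃: 27.74 mg/L × 711,580 L = 19,740 g; ÷ 100.1 = 197.2 mol Ca²⁺.
Mass: 197.2 × 147 = 28,990 g.

29.0 kg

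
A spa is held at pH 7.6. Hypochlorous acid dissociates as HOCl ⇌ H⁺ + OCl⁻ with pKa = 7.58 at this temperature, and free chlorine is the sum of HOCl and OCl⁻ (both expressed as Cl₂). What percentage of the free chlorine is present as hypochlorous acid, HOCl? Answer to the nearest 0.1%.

48.8%

[OCl⁻]/[HOCl] = 10^(pH − pKa) = 10^(7.6 − 7.58) = 10^0.02 = 1.047.
Fraction as HOCl = 1 / (1 + 1.047) = 0.4885.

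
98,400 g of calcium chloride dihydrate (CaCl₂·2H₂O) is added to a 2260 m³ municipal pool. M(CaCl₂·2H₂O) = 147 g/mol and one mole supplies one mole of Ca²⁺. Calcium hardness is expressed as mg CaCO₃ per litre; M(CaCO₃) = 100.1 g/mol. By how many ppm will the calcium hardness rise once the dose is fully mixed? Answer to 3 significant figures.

29.6 ppm

Volume: 2260 m³ = 2,260,000 L.
Moles of Ca²⁺: 98,400 g ÷ 147 g/mol = 669.4 mol.
As CaCO₃: 669.4 mol × 100.1 g/mol = 67,010 g.
Rise: 67,010 g / 2,260,000 L × 1000 = 29.65 mg/L.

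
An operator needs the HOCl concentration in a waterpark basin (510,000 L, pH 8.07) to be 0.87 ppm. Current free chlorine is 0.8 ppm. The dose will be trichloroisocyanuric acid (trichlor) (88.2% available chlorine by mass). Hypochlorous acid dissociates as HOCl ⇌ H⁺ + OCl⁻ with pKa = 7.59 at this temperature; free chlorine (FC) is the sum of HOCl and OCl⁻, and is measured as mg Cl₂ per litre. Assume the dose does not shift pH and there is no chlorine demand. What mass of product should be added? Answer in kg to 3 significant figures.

1.56 kg

[OCl⁻]/[HOCl] = 10^(pH − pKa) = 10^(8.07 − 7.59) = 3.02; fraction as HOCl = 1/(1 + 3.02) = 0.2488.
Free chlorine required for 0.87 ppm HOCl: 0.87 / 0.2488 = 3.497 ppm.
FC to add: 3.497 − 0.8 = 2.697 mg/L as Cl₂.
Cl₂ equivalent: 2.697 mg/L × 510,000 L = 1376 g.
Product at 88.2% available Cl: 1376 / 0.882 = 1560 g.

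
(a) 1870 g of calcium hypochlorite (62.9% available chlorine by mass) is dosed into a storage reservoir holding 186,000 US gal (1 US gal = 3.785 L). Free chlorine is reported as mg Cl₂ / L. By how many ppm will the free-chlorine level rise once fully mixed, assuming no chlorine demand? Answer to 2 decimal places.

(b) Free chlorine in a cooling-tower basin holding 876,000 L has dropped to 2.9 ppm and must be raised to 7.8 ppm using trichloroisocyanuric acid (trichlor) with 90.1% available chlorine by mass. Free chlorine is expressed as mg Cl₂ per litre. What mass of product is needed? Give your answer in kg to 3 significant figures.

(a) 1.67 ppm; (b) 4.76 kg

(a) Volume: 186,000 US gal × 3.785 L/gal = 704,010 L.
(a) Available chlorine delivered: 1870 g × 0.629 = 1176 g as Cl₂.
(a) Concentration rise: 1176 g / 704,010 L = 1.671 mg/L = 1.67 ppm.

(b) Chlorine deficit: 7.8 − 2.9 = 4.9 ppm = 4.9 mg/L as Cl₂.
(b) Cl₂ equivalent needed: 4.9 mg/L × 876,000 L = 4,292,000 mg = 4292 g.
(b) Product at 90.1% available chlorine: 4292 / 0.901 = 4764 g.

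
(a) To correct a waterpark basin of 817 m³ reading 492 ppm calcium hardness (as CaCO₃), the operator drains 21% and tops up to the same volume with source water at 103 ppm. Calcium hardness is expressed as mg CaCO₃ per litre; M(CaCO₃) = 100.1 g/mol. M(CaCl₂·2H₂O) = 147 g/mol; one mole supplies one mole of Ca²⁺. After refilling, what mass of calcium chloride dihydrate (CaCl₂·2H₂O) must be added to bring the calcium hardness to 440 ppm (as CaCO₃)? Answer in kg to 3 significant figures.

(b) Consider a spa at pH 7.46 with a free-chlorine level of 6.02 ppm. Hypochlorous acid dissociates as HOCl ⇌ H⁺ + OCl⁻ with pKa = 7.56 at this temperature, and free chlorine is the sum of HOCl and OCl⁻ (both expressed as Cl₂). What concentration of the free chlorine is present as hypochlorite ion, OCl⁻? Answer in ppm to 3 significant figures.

(a) Volume: 817 m³ = 817,000 L.
(a) After draining 21% and refilling: 492 × 0.79 + 103 × 0.21 = 410.31 ppm.
(a) Deficit to target: 440 − 410.31 = 29.69 mg/L.
(a) As CaCO₃: 29.69 mg/L × 817,000 L = 24,260 g; ÷ 100.1 = 242.3 mol Ca²⁺.
(a) Mass: 242.3 × 147 = 35,620 g.

(b) [OCl⁻]/[HOCl] = 10^(pH − pKa) = 10^(7.46 − 7.56) = 10^-0.10 = 0.7943.
(b) Fraction as HOCl = 1 / (1 + 0.7943) = 0.5573.
(b) OCl⁻ = (1 − 0.5573) × 6.02 ppm = 2.665 ppm.

(a) 35.6 kg; (b) 2.66 ppm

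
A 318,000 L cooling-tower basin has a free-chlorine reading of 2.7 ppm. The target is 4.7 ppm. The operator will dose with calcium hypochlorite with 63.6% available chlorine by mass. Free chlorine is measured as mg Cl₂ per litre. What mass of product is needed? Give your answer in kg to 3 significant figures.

1.00 kg

Chlorine deficit: 4.7 − 2.7 = 2 ppm = 2 mg/L as Cl₂.
Cl₂ equivalent needed: 2 mg/L × 318,000 L = 636,000 mg = 636 g.
Product at 63.6% available chlorine: 636 / 0.636 = 1000 g.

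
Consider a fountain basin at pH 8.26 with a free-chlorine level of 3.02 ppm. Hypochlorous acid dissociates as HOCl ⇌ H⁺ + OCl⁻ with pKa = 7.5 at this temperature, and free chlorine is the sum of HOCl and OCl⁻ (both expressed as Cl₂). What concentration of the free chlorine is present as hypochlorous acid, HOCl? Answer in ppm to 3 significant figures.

[OCl⁻]/[HOCl] = 10^(pH − pKa) = 10^(8.26 − 7.5) = 10^0.76 = 5.754.
Fraction as HOCl = 1 / (1 + 5.754) = 0.1481.
HOCl = 0.1481 × 3.02 ppm = 0.4471 ppm.

0.447 ppm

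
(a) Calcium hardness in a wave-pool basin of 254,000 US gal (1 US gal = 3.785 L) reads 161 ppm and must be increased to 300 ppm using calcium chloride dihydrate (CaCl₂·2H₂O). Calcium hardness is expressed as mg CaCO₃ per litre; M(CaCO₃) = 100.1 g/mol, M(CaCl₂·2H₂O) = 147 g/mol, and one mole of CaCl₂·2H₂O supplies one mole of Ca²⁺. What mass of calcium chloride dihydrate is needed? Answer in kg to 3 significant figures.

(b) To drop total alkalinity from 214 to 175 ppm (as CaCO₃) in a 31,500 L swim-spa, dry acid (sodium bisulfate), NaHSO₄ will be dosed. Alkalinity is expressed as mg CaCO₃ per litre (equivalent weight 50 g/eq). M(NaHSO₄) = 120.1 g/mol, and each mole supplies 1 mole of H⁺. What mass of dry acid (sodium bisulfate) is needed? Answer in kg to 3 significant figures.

(a) Volume: 254,000 US gal × 3.785 L/gal = 961,390 L.
(a) Hardness to add: (300 − 161) = 139 mg/L as CaCO₃ × 961,390 L = 133,600 g as CaCO₃.
(a) Moles of Ca²⁺ (1 mol Ca²⁺ ≡ 1 mol CaCO₃): 133,600 / 100.1 g/mol = 1335 mol.
(a) Mass of CaCl₂·2H₂O: 1335 × 147 = 196,200 g.

(b) Alkalinity to neutralize: (214 − 175) = 39 mg/L as CaCO₃ × 31,500 L = 1228 g as CaCO₃.
(b) Equivalents of H⁺ required: 1228 ÷ 50 g/eq = 24.57 eq = 24.57 mol NaHSO₄.
(b) Mass of NaHSO₄: 24.57 × 120.1 = 2951 g.

(a) 196 kg; (b) 2.95 kg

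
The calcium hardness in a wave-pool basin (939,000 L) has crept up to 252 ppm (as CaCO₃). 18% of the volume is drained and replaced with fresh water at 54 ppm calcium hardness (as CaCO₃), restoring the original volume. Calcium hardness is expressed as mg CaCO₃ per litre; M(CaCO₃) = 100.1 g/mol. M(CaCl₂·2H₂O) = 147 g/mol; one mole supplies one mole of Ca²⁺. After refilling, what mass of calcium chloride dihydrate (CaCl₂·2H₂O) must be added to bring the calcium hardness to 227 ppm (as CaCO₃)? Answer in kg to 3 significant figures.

After draining 18% and refilling: 252 × 0.82 + 54 × 0.18 = 216.36 ppm.
Deficit to target: 227 − 216.36 = 10.64 mg/L.
As CaCO₃: 10.64 mg/L × 939,000 L = 9991 g; ÷ 100.1 = 99.81 mol Ca²⁺.
Mass: 99.81 × 147 = 14,670 g.

14.7 kg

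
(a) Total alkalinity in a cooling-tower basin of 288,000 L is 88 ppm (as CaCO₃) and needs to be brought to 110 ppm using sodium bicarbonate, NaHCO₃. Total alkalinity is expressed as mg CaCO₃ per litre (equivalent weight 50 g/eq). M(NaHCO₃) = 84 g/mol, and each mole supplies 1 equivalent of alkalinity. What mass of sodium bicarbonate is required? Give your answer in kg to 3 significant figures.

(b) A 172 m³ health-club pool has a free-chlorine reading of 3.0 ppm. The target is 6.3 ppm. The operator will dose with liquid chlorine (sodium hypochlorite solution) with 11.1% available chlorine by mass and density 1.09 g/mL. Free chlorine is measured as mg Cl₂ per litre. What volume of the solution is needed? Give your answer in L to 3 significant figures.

(a) 10.6 kg; (b) 4.69 L

(a) Alkalinity to add: (110 − 88) = 22 mg/L as CaCO₃ × 288,000 L = 6336 g as CaCO₃.
(a) Equivalents: 6336 g ÷ 50 g/eq = 126.7 eq.
(a) NaHCO₃ supplies 1 eq per mole → 126.7 mol.
(a) Mass: 126.7 mol × 84 g/mol = 10,640 g.

(b) Volume: 172 m³ = 172,000 L.
(b) Chlorine deficit: 6.3 − 3.0 = 3.3 ppm = 3.3 mg/L as Cl₂.
(b) Cl₂ equivalent needed: 3.3 mg/L × 172,000 L = 567,600 mg = 567.6 g.
(b) Product at 11.1% available chlorine: 567.6 / 0.111 = 5114 g.
(b) Volume at density 1.09 g/mL: 5114 g ÷ 1.09 g/mL = 4691 mL.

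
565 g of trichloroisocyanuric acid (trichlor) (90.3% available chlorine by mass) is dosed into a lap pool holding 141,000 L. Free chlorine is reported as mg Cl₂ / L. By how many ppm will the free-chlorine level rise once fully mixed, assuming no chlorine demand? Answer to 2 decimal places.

Available chlorine delivered: 565 g × 0.903 = 510.2 g as Cl₂.
Concentration rise: 510.2 g / 141,000 L = 3.618 mg/L = 3.62 ppm.

3.62 ppm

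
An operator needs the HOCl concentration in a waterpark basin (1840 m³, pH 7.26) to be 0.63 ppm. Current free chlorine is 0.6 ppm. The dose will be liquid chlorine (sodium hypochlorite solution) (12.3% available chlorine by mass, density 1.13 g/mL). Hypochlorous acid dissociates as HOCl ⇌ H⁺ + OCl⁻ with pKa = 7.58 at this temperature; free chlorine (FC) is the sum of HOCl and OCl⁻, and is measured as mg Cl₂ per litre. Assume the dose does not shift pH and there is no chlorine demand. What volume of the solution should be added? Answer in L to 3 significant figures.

Volume: 1840 m³ = 1,840,000 L.
[OCl⁻]/[HOCl] = 10^(pH − pKa) = 10^(7.26 − 7.58) = 0.4786; fraction as HOCl = 1/(1 + 0.4786) = 0.6763.
Free chlorine required for 0.63 ppm HOCl: 0.63 / 0.6763 = 0.9315 ppm.
FC to add: 0.9315 − 0.6 = 0.3315 mg/L as Cl₂.
Cl₂ equivalent: 0.3315 mg/L × 1,840,000 L = 610 g.
Product at 12.3% available Cl: 610 / 0.123 = 4960 g.
Volume: 4960 g ÷ 1.13 g/mL = 4389 mL.

4.39 L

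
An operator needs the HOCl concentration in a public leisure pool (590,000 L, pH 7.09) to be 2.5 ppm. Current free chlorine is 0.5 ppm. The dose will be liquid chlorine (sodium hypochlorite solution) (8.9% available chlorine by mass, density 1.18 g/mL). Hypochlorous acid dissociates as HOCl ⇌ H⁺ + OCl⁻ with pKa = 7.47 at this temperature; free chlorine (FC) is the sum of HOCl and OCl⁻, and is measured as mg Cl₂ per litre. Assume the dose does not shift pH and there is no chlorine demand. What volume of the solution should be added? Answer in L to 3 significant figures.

[OCl⁻]/[HOCl] = 10^(pH − pKa) = 10^(7.09 − 7.47) = 0.4169; fraction as HOCl = 1/(1 + 0.4169) = 0.7058.
Free chlorine required for 2.5 ppm HOCl: 2.5 / 0.7058 = 3.542 ppm.
FC to add: 3.542 − 0.5 = 3.042 mg/L as Cl₂.
Cl₂ equivalent: 3.042 mg/L × 590,000 L = 1795 g.
Product at 8.9% available Cl: 1795 / 0.089 = 20,170 g.
Volume: 20,170 g ÷ 1.18 g/mL = 17,090 mL.

17.1 L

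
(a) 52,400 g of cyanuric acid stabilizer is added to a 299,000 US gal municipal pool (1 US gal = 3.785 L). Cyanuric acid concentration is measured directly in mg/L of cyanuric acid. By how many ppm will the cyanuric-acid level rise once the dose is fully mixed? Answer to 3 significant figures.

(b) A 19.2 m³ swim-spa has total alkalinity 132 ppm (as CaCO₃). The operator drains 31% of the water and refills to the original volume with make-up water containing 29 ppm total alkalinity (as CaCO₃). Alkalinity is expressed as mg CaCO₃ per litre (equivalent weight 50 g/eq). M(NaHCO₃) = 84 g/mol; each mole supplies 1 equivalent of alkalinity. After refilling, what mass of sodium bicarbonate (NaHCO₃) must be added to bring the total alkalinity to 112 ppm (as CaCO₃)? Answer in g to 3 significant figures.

(a) 46.3 ppm; (b) 385 g

(a) Volume: 299,000 US gal × 3.785 L/gal = 1,131,715 L.
(a) Rise: 52,400 g / 1,131,715 L × 1000 = 46.3 mg/L.

(b) Volume: 19.2 m³ = 19,200 L.
(b) After draining 31% and refilling: 132 × 0.69 + 29 × 0.31 = 100.07 ppm.
(b) Deficit to target: 112 − 100.07 = 11.93 mg/L.
(b) As CaCO₃: 11.93 mg/L × 19,200 L = 229.1 g; ÷ 50 g/eq ÷ 1 = 4.581 mol NaHCO₃.
(b) Mass: 4.581 × 84 = 384.8 g.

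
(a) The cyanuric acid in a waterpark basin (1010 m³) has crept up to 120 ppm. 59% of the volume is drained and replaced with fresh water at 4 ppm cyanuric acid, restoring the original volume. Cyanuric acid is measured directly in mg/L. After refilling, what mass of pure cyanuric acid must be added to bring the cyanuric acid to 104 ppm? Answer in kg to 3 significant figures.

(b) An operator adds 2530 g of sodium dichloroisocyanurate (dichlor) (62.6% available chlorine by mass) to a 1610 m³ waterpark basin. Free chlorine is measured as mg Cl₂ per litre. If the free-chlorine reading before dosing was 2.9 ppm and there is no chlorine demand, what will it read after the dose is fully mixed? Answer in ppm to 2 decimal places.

(a) 53.0 kg; (b) 3.88 ppm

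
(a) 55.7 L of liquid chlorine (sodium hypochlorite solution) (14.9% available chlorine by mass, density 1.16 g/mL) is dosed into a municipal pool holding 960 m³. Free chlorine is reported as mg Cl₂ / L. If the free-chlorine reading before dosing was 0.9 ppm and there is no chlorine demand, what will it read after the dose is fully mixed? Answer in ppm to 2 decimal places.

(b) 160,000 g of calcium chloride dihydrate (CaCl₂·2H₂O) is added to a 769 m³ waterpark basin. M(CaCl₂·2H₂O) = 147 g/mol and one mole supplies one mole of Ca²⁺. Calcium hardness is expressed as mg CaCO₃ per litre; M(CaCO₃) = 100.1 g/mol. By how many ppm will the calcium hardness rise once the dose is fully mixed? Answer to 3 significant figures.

(a) 10.93 ppm; (b) 142 ppm

(a) Volume: 960 m³ = 960,000 L.
(a) Mass of solution: 55.7 L × 1000 mL/L × 1.16 g/mL = 64,610 g.
(a) Available chlorine delivered: 64,610 g × 0.149 = 9627 g as Cl₂.
(a) Concentration rise: 9627 g / 960,000 L = 10.03 mg/L = 10.03 ppm.
(a) Final FC: 0.9 + 10.03 = 10.93 ppm.

(b) Volume: 769 m³ = 769,000 L.
(b) Moles of Ca²⁺: 160,000 g ÷ 147 g/mol = 1088 mol.
(b) As CaCO₃: 1088 mol × 100.1 g/mol = 109,000 g.
(b) Rise: 109,000 g / 769,000 L × 1000 = 141.7 mg/L.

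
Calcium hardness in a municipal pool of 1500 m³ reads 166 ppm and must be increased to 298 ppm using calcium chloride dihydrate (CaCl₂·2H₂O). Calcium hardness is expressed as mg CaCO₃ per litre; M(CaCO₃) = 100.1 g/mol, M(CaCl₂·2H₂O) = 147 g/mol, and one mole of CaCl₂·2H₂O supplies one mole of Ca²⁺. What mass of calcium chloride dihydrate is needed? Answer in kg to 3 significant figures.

Volume: 1500 m³ = 1,500,000 L.
Hardness to add: (298 − 166) = 132 mg/L as CaCO₃ × 1,500,000 L = 198,000 g as CaCO₃.
Moles of Ca²⁺ (1 mol Ca²⁺ ≡ 1 mol CaCO₃): 198,000 / 100.1 g/mol = 1978 mol.
Mass of CaCl₂·2H₂O: 1978 × 147 = 290,800 g.

291 kg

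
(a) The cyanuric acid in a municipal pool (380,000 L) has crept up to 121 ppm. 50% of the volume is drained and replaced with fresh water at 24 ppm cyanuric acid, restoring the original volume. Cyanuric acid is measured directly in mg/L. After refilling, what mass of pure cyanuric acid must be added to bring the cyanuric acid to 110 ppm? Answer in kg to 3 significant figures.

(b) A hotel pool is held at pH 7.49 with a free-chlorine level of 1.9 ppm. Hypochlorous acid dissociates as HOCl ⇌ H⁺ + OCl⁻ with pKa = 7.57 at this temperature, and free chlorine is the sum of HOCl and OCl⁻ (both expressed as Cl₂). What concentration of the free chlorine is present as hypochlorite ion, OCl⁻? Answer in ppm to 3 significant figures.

(a) 14.2 kg; (b) 0.863 ppm

(a) After draining 50% and refilling: 121 × 0.50 + 24 × 0.50 = 72.5 ppm.
(a) Deficit to target: 110 − 72.5 = 37.5 mg/L.
(a) Mass: 37.5 mg/L × 380,000 L = 14,250 g cyanuric acid.

(b) [OCl⁻]/[HOCl] = 10^(pH − pKa) = 10^(7.49 − 7.57) = 10^-0.08 = 0.8318.
(b) Fraction as HOCl = 1 / (1 + 0.8318) = 0.5459.
(b) OCl⁻ = (1 − 0.5459) × 1.9 ppm = 0.8627 ppm.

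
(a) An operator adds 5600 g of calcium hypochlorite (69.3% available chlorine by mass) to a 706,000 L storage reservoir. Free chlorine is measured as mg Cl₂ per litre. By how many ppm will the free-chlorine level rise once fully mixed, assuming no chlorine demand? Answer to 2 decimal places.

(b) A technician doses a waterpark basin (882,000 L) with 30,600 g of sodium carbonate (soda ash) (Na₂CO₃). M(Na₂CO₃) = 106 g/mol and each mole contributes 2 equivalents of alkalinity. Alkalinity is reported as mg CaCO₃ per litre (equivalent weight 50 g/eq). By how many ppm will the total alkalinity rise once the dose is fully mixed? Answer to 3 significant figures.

(a) Available chlorine delivered: 5600 g × 0.693 = 3881 g as Cl₂.
(a) Concentration rise: 3881 g / 706,000 L = 5.497 mg/L = 5.50 ppm.

(b) Moles of Na₂CO₃: 30,600 g ÷ 106 g/mol = 288.7 mol → 577.4 eq of alkalinity.
(b) As CaCO₃: 577.4 eq × 50 g/eq = 28,870 g.
(b) Rise: 28,870 g / 882,000 L × 1000 = 32.73 mg/L.

(a) 5.50 ppm; (b) 32.7 ppm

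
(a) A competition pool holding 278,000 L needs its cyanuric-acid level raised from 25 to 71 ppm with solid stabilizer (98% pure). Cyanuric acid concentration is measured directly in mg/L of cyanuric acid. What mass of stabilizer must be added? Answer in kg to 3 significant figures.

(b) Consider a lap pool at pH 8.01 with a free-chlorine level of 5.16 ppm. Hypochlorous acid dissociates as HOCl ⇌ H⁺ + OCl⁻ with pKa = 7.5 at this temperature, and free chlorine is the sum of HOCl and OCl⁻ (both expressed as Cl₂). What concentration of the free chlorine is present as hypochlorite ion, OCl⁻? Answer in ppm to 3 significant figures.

(a) CYA to add: (71 − 25) = 46 mg/L × 278,000 L = 12,790 g cyanuric acid.
(a) At 98% purity: 12,790 / 0.98 = 13,050 g product.

(b) [OCl⁻]/[HOCl] = 10^(pH − pKa) = 10^(8.01 − 7.5) = 10^0.51 = 3.236.
(b) Fraction as HOCl = 1 / (1 + 3.236) = 0.2361.
(b) OCl⁻ = (1 − 0.2361) × 5.16 ppm = 3.942 ppm.

(a) 13.0 kg; (b) 3.94 ppm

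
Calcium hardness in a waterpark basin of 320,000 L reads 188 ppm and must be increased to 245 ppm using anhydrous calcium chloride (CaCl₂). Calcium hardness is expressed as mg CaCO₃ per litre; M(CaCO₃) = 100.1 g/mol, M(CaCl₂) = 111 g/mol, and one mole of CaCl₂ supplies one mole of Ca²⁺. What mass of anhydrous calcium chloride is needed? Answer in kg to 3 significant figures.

Hardness to add: (245 − 188) = 57 mg/L as CaCO₃ × 320,000 L = 18,240 g as CaCO₃.
Moles of Ca²⁺ (1 mol Ca²⁺ ≡ 1 mol CaCO₃): 18,240 / 100.1 g/mol = 182.2 mol.
Mass of CaCl₂: 182.2 × 111 = 20,230 g.

20.2 kg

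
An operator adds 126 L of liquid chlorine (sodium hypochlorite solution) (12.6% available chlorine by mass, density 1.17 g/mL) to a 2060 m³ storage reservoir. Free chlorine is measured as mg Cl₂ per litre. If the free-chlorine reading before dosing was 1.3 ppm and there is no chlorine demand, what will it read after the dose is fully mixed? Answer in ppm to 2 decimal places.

10.32 ppm

Volume: 2060 m³ = 2,060,000 L.
Mass of solution: 126 L × 1000 mL/L × 1.17 g/mL = 147,400 g.
Available chlorine delivered: 147,400 g × 0.126 = 18,570 g as Cl₂.
Concentration rise: 18,570 g / 2,060,000 L = 9.017 mg/L = 9.02 ppm.
Final FC: 1.3 + 9.02 = 10.32 ppm.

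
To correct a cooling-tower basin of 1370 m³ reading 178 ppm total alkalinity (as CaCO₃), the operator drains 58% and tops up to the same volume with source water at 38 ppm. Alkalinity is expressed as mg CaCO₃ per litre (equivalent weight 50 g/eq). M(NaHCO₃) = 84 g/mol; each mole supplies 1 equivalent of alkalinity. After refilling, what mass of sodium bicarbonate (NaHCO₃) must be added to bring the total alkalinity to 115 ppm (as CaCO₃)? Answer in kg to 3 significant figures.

41.9 kg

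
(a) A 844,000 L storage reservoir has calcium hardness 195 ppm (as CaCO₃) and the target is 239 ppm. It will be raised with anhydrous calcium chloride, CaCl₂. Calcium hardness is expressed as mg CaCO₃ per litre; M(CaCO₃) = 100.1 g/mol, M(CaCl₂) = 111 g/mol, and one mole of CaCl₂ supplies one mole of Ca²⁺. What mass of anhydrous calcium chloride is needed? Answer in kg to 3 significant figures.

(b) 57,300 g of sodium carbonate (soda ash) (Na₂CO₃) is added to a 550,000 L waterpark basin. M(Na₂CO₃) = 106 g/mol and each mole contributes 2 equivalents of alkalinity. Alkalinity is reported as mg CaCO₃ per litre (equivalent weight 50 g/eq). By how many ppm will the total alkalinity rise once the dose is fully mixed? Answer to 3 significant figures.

(a) Hardness to add: (239 − 195) = 44 mg/L as CaCO₃ × 844,000 L = 37,140 g as CaCO₃.
(a) Moles of Ca²⁺ (1 mol Ca²⁺ ≡ 1 mol CaCO₃): 37,140 / 100.1 g/mol = 371 mol.
(a) Mass of CaCl₂: 371 × 111 = 41,180 g.

(b) Moles of Na₂CO₃: 57,300 g ÷ 106 g/mol = 540.6 mol → 1081 eq of alkalinity.
(b) As CaCO₃: 1081 eq × 50 g/eq = 54,060 g.
(b) Rise: 54,060 g / 550,000 L × 1000 = 98.28 mg/L.

(a) 41.2 kg; (b) 98.3 ppm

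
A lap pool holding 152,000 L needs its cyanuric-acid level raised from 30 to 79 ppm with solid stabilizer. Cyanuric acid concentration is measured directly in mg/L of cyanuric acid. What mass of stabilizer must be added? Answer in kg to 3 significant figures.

CYA to add: (79 − 30) = 49 mg/L × 152,000 L = 7448 g cyanuric acid.

7.45 kg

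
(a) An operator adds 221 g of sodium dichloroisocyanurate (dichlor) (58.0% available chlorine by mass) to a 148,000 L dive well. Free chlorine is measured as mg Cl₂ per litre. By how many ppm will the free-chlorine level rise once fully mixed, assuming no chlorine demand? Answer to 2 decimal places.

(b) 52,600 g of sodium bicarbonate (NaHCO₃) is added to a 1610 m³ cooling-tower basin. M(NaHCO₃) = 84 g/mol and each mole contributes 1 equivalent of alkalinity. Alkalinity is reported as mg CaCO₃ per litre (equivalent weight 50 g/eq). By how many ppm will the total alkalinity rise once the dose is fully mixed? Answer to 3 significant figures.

(a) 0.87 ppm; (b) 19.4 ppm

(a) Available chlorine delivered: 221 g × 0.58 = 128.2 g as Cl₂.
(a) Concentration rise: 128.2 g / 148,000 L = 0.8661 mg/L = 0.87 ppm.

(b) Volume: 1610 m³ = 1,610,000 L.
(b) Moles of NaHCO₃: 52,600 g ÷ 84 g/mol = 626.2 mol → 626.2 eq of alkalinity.
(b) As CaCO₃: 626.2 eq × 50 g/eq = 31,310 g.
(b) Rise: 31,310 g / 1,610,000 L × 1000 = 19.45 mg/L.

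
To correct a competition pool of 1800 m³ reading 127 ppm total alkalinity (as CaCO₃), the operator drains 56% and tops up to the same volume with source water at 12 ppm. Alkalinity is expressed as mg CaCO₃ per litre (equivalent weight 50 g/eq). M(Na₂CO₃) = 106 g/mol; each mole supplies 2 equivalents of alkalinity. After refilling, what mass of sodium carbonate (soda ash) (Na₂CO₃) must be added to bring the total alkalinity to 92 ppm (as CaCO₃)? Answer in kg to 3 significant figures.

56.1 kg

Volume: 1800 m³ = 1,800,000 L.
After draining 56% and refilling: 127 × 0.44 + 12 × 0.56 = 62.6 ppm.
Deficit to target: 92 − 62.6 = 29.4 mg/L.
As CaCO₃: 29.4 mg/L × 1,800,000 L = 52,920 g; ÷ 50 g/eq ÷ 2 = 529.2 mol Na₂CO₃.
Mass: 529.2 × 106 = 56,100 g.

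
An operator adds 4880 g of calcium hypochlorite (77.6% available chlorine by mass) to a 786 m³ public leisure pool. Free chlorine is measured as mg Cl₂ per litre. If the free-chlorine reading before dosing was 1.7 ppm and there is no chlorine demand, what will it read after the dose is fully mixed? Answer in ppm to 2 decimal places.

Volume: 786 m³ = 786,000 L.
Available chlorine delivered: 4880 g × 0.776 = 3787 g as Cl₂.
Concentration rise: 3787 g / 786,000 L = 4.818 mg/L = 4.82 ppm.
Final FC: 1.7 + 4.82 = 6.52 ppm.

6.52 ppm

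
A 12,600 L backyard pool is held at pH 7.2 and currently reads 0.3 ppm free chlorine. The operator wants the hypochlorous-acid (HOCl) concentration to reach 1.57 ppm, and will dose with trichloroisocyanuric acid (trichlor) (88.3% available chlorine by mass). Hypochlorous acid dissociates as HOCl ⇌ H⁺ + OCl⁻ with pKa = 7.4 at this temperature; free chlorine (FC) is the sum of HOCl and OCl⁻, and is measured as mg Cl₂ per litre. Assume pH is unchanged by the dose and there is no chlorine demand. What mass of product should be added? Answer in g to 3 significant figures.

32.3 g

[OCl⁻]/[HOCl] = 10^(pH − pKa) = 10^(7.2 − 7.4) = 0.631; fraction as HOCl = 1/(1 + 0.631) = 0.6131.
Free chlorine required for 1.57 ppm HOCl: 1.57 / 0.6131 = 2.561 ppm.
FC to add: 2.561 − 0.3 = 2.261 mg/L as Cl₂.
Cl₂ equivalent: 2.261 mg/L × 12,600 L = 28.48 g.
Product at 88.3% available Cl: 28.48 / 0.883 = 32.26 g.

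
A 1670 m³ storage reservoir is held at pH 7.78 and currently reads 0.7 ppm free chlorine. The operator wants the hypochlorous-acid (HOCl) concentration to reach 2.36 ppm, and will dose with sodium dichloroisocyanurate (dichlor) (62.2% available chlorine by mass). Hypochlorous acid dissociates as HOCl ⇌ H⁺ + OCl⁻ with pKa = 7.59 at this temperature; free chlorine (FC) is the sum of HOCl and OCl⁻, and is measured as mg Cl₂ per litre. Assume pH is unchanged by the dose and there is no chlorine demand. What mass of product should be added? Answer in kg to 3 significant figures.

14.3 kg

Volume: 1670 m³ = 1,670,000 L.
[OCl⁻]/[HOCl] = 10^(pH − pKa) = 10^(7.78 − 7.59) = 1.549; fraction as HOCl = 1/(1 + 1.549) = 0.3923.
Free chlorine required for 2.36 ppm HOCl: 2.36 / 0.3923 = 6.015 ppm.
FC to add: 6.015 − 0.7 = 5.315 mg/L as Cl₂.
Cl₂ equivalent: 5.315 mg/L × 1,670,000 L = 8876 g.
Product at 62.2% available Cl: 8876 / 0.622 = 14,270 g.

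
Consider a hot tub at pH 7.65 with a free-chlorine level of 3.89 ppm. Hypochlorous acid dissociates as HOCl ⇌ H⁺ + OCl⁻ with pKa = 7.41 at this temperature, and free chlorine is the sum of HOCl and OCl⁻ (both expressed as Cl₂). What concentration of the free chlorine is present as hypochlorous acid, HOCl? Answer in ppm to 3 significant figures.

1.42 ppm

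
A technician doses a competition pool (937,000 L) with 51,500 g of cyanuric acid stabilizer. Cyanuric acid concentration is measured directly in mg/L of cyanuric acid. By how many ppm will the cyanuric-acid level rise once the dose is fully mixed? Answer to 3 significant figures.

Rise: 51,500 g / 937,000 L × 1000 = 54.96 mg/L.

55.0 ppm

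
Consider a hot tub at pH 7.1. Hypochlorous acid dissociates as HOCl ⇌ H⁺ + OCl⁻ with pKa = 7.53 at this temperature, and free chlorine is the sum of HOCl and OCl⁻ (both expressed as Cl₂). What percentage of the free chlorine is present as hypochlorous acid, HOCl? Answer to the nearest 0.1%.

[OCl⁻]/[HOCl] = 10^(pH − pKa) = 10^(7.1 − 7.53) = 10^-0.43 = 0.3715.
Fraction as HOCl = 1 / (1 + 0.3715) = 0.7291.

72.9%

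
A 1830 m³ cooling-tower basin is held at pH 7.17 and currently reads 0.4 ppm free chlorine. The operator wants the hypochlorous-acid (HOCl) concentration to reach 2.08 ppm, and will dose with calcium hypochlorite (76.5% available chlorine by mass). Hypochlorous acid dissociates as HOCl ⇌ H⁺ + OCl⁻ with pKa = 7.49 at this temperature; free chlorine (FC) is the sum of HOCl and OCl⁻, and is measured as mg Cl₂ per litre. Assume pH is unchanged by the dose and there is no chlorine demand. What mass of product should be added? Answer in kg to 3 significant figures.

6.40 kg

Volume: 1830 m³ = 1,830,000 L.
[OCl⁻]/[HOCl] = 10^(pH − pKa) = 10^(7.17 − 7.49) = 0.4786; fraction as HOCl = 1/(1 + 0.4786) = 0.6763.
Free chlorine required for 2.08 ppm HOCl: 2.08 / 0.6763 = 3.076 ppm.
FC to add: 3.076 − 0.4 = 2.676 mg/L as Cl₂.
Cl₂ equivalent: 2.676 mg/L × 1,830,000 L = 4896 g.
Product at 76.5% available Cl: 4896 / 0.765 = 6400 g.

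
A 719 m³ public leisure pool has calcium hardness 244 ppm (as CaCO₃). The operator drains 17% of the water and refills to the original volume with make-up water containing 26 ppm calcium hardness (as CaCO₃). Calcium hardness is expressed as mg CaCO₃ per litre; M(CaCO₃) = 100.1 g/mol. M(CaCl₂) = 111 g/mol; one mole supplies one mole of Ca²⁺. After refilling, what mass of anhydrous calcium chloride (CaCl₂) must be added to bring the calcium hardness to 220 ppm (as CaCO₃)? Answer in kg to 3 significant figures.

Volume: 719 m³ = 719,000 L.
After draining 17% and refilling: 244 × 0.83 + 26 × 0.17 = 206.94 ppm.
Deficit to target: 220 − 206.94 = 13.06 mg/L.
As CaCO₃: 13.06 mg/L × 719,000 L = 9390 g; ÷ 100.1 = 93.81 mol Ca²⁺.
Mass: 93.81 × 111 = 10,410 g.

10.4 kg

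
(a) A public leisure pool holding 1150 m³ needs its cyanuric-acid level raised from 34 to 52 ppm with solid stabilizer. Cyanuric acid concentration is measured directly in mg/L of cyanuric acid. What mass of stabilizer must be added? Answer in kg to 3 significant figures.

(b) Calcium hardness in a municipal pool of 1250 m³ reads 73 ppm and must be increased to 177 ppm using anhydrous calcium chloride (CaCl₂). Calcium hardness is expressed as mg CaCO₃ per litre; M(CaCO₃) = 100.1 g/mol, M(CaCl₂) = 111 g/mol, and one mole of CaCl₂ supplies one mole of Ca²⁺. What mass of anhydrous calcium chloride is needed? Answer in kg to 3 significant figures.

(a) Volume: 1150 m³ = 1,150,000 L.
(a) CYA to add: (52 − 34) = 18 mg/L × 1,150,000 L = 20,700 g cyanuric acid.

(b) Volume: 1250 m³ = 1,250,000 L.
(b) Hardness to add: (177 − 73) = 104 mg/L as CaCO₃ × 1,250,000 L = 130,000 g as CaCO₃.
(b) Moles of Ca²⁺ (1 mol Ca²⁺ ≡ 1 mol CaCO₃): 130,000 / 100.1 g/mol = 1299 mol.
(b) Mass of CaCl₂: 1299 × 111 = 144,200 g.

(a) 20.7 kg; (b) 144 kg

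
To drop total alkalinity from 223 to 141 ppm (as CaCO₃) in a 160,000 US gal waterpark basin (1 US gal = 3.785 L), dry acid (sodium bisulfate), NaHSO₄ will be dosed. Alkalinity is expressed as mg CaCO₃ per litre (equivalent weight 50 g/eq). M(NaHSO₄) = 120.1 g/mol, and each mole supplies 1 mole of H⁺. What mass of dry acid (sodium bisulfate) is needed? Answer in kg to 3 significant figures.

119 kg

Volume: 160,000 US gal × 3.785 L/gal = 605,600 L.
Alkalinity to neutralize: (223 − 141) = 82 mg/L as CaCO₃ × 605,600 L = 49,660 g as CaCO₃.
Equivalents of H⁺ required: 49,660 ÷ 50 g/eq = 993.2 eq = 993.2 mol NaHSO₄.
Mass of NaHSO₄: 993.2 × 120.1 = 119,300 g.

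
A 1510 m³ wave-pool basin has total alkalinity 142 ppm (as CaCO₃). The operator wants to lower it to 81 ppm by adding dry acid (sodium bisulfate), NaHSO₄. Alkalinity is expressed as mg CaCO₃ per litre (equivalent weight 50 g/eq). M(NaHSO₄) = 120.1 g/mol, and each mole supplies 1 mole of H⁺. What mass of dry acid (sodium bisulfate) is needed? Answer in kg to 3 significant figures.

221 kg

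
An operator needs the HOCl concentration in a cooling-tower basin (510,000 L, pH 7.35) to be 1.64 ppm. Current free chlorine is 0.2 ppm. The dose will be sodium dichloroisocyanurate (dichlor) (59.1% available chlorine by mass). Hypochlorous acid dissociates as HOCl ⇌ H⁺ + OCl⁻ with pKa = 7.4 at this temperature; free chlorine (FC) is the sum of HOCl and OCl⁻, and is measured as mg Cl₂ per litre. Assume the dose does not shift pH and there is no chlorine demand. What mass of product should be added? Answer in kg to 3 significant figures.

[OCl⁻]/[HOCl] = 10^(pH − pKa) = 10^(7.35 − 7.4) = 0.8913; fraction as HOCl = 1/(1 + 0.8913) = 0.5288.
Free chlorine required for 1.64 ppm HOCl: 1.64 / 0.5288 = 3.102 ppm.
FC to add: 3.102 − 0.2 = 2.902 mg/L as Cl₂.
Cl₂ equivalent: 2.902 mg/L × 510,000 L = 1480 g.
Product at 59.1% available Cl: 1480 / 0.591 = 2504 g.

2.50 kg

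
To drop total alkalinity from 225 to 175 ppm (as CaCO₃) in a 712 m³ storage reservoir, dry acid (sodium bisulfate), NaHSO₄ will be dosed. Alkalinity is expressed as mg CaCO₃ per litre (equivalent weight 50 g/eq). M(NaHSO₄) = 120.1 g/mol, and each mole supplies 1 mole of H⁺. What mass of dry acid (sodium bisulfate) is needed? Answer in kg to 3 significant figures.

Volume: 712 m³ = 712,000 L.
Alkalinity to neutralize: (225 − 175) = 50 mg/L as CaCO₃ × 712,000 L = 35,600 g as CaCO₃.
Equivalents of H⁺ required: 35,600 ÷ 50 g/eq = 712 eq = 712 mol NaHSO₄.
Mass of NaHSO₄: 712 × 120.1 = 85,510 g.

85.5 kg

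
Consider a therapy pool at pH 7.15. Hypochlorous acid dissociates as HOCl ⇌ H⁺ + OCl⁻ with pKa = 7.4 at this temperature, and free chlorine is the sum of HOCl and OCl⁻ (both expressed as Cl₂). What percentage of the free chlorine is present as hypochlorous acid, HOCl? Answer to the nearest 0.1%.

[OCl⁻]/[HOCl] = 10^(pH − pKa) = 10^(7.15 − 7.4) = 10^-0.25 = 0.5623.
Fraction as HOCl = 1 / (1 + 0.5623) = 0.6401.

64.0%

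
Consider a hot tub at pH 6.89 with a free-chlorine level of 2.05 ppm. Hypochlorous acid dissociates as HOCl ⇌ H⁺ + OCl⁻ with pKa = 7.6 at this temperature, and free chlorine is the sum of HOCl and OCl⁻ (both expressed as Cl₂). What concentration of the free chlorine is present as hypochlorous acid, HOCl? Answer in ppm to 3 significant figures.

1.72 ppm

[OCl⁻]/[HOCl] = 10^(pH − pKa) = 10^(6.89 − 7.6) = 10^-0.71 = 0.195.
Fraction as HOCl = 1 / (1 + 0.195) = 0.8368.
HOCl = 0.8368 × 2.05 ppm = 1.716 ppm.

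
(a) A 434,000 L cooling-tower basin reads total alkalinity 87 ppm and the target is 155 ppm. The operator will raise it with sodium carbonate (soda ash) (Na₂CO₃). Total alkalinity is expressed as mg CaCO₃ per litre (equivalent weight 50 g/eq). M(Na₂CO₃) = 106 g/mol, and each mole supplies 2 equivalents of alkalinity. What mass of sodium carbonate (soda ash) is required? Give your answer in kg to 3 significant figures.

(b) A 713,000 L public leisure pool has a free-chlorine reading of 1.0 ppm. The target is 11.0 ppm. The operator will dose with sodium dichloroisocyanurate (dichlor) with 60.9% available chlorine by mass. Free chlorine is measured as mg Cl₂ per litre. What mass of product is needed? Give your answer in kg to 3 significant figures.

(a) Alkalinity to add: (155 − 87) = 68 mg/L as CaCO₃ × 434,000 L = 29,510 g as CaCO₃.
(a) Equivalents: 29,510 g ÷ 50 g/eq = 590.2 eq.
(a) Each mole of Na₂CO₃ supplies 2 eq, so 590.2 / 2 = 295.1 mol.
(a) Mass: 295.1 mol × 106 g/mol = 31,280 g.

(b) Chlorine deficit: 11.0 − 1.0 = 10 ppm = 10 mg/L as Cl₂.
(b) Cl₂ equivalent needed: 10 mg/L × 713,000 L = 7,130,000 mg = 7130 g.
(b) Product at 60.9% available chlorine: 7130 / 0.609 = 11,710 g.

(a) 31.3 kg; (b) 11.7 kg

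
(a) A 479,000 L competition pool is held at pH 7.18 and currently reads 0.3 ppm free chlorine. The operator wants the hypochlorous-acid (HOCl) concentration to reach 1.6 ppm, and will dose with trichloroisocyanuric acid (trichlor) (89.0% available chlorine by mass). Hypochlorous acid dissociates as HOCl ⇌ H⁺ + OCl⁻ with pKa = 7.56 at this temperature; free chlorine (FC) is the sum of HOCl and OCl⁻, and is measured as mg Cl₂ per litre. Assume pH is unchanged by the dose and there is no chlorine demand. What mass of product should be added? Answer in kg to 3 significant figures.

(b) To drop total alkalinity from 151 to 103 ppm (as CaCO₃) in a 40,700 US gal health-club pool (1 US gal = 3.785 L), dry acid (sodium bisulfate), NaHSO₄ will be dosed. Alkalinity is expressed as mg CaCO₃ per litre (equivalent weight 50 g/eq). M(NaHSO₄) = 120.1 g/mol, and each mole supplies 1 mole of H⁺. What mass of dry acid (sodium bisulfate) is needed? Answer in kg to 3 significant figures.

(a) 1.06 kg; (b) 17.8 kg

(a) [OCl⁻]/[HOCl] = 10^(pH − pKa) = 10^(7.18 − 7.56) = 0.4169; fraction as HOCl = 1/(1 + 0.4169) = 0.7058.
(a) Free chlorine required for 1.6 ppm HOCl: 1.6 / 0.7058 = 2.267 ppm.
(a) FC to add: 2.267 − 0.3 = 1.967 mg/L as Cl₂.
(a) Cl₂ equivalent: 1.967 mg/L × 479,000 L = 942.2 g.
(a) Product at 89.0% available Cl: 942.2 / 0.89 = 1059 g.

(b) Volume: 40,700 US gal × 3.785 L/gal = 154,050 L.
(b) Alkalinity to neutralize: (151 − 103) = 48 mg/L as CaCO₃ × 154,050 L = 7394 g as CaCO₃.
(b) Equivalents of H⁺ required: 7394 ÷ 50 g/eq = 147.9 eq = 147.9 mol NaHSO₄.
(b) Mass of NaHSO₄: 147.9 × 120.1 = 17,760 g.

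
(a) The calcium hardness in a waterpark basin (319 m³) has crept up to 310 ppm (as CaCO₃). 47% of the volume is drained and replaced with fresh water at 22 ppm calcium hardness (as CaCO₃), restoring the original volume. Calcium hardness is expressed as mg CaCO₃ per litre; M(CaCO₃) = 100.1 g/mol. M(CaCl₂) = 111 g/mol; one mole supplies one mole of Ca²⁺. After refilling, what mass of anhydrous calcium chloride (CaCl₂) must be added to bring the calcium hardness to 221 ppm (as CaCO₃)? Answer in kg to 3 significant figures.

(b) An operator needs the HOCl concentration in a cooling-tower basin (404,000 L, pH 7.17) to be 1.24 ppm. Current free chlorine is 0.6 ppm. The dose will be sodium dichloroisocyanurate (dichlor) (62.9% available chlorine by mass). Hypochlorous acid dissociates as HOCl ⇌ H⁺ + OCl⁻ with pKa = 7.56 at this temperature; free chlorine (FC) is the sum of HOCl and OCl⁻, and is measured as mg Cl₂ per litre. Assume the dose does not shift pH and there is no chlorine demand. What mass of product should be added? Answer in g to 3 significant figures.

(a) 16.4 kg; (b) 736 g

(a) Volume: 319 m³ = 319,000 L.
(a) After draining 47% and refilling: 310 × 0.53 + 22 × 0.47 = 174.64 ppm.
(a) Deficit to target: 221 − 174.64 = 46.36 mg/L.
(a) As CaCO₃: 46.36 mg/L × 319,000 L = 14,790 g; ÷ 100.1 = 147.7 mol Ca²⁺.
(a) Mass: 147.7 × 111 = 16,400 g.

(b) [OCl⁻]/[HOCl] = 10^(pH − pKa) = 10^(7.17 − 7.56) = 0.4074; fraction as HOCl = 1/(1 + 0.4074) = 0.7105.
(b) Free chlorine required for 1.24 ppm HOCl: 1.24 / 0.7105 = 1.745 ppm.
(b) FC to add: 1.745 − 0.6 = 1.145 mg/L as Cl₂.
(b) Cl₂ equivalent: 1.145 mg/L × 404,000 L = 462.6 g.
(b) Product at 62.9% available Cl: 462.6 / 0.629 = 735.5 g.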